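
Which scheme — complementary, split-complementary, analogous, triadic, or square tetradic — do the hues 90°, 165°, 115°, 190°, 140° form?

analogous

Sort the hues: 90°, 115°, 140°, 165°, 190°.
Successive gaps around the wheel: 25°, 25°, 25°, 25°, 260°.
A run of hues at equal small steps (25°) with one large closing gap is an analogous group.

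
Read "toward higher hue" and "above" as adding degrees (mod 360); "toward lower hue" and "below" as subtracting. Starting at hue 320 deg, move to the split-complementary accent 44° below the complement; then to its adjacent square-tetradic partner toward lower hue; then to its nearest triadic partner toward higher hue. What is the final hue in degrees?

126°

+136° (split-comp 44° ↓): 320 + 136 = 456 → 456 − 360 = 96°
−90° (square ↓): 96 − 90 = 6°
+120° (triadic ↑): 6 + 120 = 126°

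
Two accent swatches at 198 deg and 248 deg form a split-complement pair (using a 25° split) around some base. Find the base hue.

43°

The accents sit 25° either side of the complement, so the complement is their short-arc midpoint on the wheel.
Short-arc midpoint of 198° and 248°: 223°.
Base is 180° from the complement: 223 − 180 = 43°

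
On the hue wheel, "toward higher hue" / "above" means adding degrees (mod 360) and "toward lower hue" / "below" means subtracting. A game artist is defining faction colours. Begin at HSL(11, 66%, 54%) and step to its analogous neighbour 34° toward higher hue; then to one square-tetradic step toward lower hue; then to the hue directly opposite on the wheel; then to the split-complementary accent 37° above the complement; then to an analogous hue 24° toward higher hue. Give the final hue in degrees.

16°

+34° (analog 34° ↑): 11 + 34 = 45°
−90° (square ↓): 45 − 90 = -45 → -45 + 360 = 315°
+180° (complement): 315 + 180 = 495 → 495 − 360 = 135°
+217° (split-comp 37° ↑): 135 + 217 = 352°
+24° (analog 24° ↑): 352 + 24 = 376 → 376 − 360 = 16°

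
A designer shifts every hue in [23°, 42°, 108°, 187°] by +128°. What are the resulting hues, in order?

23 + 128 = 151°
42 + 128 = 170°
108 + 128 = 236°
187 + 128 = 315°

151°, 170°, 236°, 315°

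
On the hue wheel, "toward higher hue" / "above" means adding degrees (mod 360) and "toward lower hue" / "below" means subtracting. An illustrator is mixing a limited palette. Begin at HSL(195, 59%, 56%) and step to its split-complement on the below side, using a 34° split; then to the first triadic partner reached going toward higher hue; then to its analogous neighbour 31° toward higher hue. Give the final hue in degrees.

split-comp 34° ↓ +146°: 195 + 146 = 341°
triadic ↑ +120°: 341 + 120 = 461 → 461 − 360 = 101°
analog 31° ↑ +31°: 101 + 31 = 132°

132°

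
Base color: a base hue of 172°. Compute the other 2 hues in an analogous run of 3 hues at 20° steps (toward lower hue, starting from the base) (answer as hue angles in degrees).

Analogous hues sit every 20° along the wheel.
172 − 20 = 152°
172 − 40 = 132°

152° and 132°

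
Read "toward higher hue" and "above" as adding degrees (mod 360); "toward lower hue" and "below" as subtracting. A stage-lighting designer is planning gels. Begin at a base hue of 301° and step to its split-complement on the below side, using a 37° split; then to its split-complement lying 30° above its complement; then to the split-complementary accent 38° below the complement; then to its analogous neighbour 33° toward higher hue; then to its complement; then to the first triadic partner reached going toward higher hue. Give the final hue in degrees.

+143° (split-comp 37° ↓): 301 + 143 = 444 → 444 − 360 = 84°
+210° (split-comp 30° ↑): 84 + 210 = 294°
+142° (split-comp 38° ↓): 294 + 142 = 436 → 436 − 360 = 76°
+33° (analog 33° ↑): 76 + 33 = 109°
+180° (complement): 109 + 180 = 289°
+120° (triadic ↑): 289 + 120 = 409 → 409 − 360 = 49°

49°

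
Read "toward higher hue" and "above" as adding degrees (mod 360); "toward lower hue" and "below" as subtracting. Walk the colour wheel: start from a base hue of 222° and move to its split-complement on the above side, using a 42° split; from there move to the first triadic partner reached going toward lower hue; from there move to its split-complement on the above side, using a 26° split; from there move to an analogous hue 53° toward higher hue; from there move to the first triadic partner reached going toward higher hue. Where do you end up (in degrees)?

343°

split-comp 42° ↑ +222°: 222 + 222 = 444 → 444 − 360 = 84°
triadic ↓ −120°: 84 − 120 = -36 → -36 + 360 = 324°
split-comp 26° ↑ +206°: 324 + 206 = 530 → 530 − 360 = 170°
analog 53° ↑ +53°: 170 + 53 = 223°
triadic ↑ +120°: 223 + 120 = 343°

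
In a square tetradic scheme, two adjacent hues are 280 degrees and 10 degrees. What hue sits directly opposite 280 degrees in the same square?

100°

A square tetradic scheme places four hues 90° apart; opposite corners are 180° apart.
280 + 180 = 460 → 460 − 360 = 100°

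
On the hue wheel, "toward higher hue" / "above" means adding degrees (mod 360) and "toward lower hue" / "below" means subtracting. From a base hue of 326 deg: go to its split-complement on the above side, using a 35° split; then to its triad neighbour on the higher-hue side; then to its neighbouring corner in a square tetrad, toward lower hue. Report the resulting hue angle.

211°

326 + 215 = 541 → 541 − 360 = 181°   (split-comp 35° ↑)
181 + 120 = 301°   (triadic ↑)
301 − 90 = 211°   (square ↓)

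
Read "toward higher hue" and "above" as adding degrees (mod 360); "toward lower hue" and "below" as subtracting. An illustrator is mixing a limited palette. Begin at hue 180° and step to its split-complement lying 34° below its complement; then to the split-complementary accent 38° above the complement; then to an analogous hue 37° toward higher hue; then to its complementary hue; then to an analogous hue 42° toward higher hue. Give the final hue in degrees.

split-comp 34° ↓ +146°: 180 + 146 = 326°
split-comp 38° ↑ +218°: 326 + 218 = 544 → 544 − 360 = 184°
analog 37° ↑ +37°: 184 + 37 = 221°
complement +180°: 221 + 180 = 401 → 401 − 360 = 41°
analog 42° ↑ +42°: 41 + 42 = 83°

83°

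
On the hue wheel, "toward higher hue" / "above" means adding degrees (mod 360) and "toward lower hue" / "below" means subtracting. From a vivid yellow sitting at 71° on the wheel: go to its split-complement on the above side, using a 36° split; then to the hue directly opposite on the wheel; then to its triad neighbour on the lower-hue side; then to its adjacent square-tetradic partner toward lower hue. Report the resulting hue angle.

257°

split-comp 36° ↑ +216°: 71 + 216 = 287°
complement +180°: 287 + 180 = 467 → 467 − 360 = 107°
triadic ↓ −120°: 107 − 120 = -13 → -13 + 360 = 347°
square ↓ −90°: 347 − 90 = 257°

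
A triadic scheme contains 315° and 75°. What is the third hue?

A triad spaces three hues 120° apart.
The full set is {75°, 195°, 315°}.

195°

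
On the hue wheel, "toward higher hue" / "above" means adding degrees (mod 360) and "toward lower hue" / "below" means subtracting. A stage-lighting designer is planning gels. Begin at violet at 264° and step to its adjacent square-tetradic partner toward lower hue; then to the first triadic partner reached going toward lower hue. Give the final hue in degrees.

54°

264 − 90 = 174°   (square ↓)
174 − 120 = 54°   (triadic ↓)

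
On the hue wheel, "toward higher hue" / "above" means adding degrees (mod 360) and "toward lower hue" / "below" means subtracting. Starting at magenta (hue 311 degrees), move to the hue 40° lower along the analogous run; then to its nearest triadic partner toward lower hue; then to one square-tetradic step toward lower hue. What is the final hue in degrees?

61°

311 − 40 = 271°   (analog 40° ↓)
271 − 120 = 151°   (triadic ↓)
151 − 90 = 61°   (square ↓)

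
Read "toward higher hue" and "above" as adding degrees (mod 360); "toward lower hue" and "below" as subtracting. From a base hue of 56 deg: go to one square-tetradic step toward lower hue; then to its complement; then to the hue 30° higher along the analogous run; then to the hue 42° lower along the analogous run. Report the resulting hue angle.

134°

−90° (square ↓): 56 − 90 = -34 → -34 + 360 = 326°
+180° (complement): 326 + 180 = 506 → 506 − 360 = 146°
+30° (analog 30° ↑): 146 + 30 = 176°
−42° (analog 42° ↓): 176 − 42 = 134°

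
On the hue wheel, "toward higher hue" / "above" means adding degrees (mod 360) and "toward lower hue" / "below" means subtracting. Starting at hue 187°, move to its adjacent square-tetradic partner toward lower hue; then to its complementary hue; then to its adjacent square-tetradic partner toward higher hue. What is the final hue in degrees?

−90° (square ↓): 187 − 90 = 97°
+180° (complement): 97 + 180 = 277°
+90° (square ↑): 277 + 90 = 367 → 367 − 360 = 7°

7°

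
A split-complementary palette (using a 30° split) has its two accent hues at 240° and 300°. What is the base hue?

90°

The accents sit 30° either side of the complement, so the complement is their short-arc midpoint on the wheel.
Short-arc midpoint of 240° and 300°: 270°.
Base is 180° from the complement: 270 − 180 = 90°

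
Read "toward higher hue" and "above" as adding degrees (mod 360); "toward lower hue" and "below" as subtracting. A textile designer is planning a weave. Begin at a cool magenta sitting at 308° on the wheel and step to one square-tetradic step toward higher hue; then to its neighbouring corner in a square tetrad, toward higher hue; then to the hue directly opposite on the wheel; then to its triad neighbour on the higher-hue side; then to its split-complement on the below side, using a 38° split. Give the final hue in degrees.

308 + 90 = 398 → 398 − 360 = 38°   (square ↑)
38 + 90 = 128°   (square ↑)
128 + 180 = 308°   (complement)
308 + 120 = 428 → 428 − 360 = 68°   (triadic ↑)
68 + 142 = 210°   (split-comp 38° ↓)

210°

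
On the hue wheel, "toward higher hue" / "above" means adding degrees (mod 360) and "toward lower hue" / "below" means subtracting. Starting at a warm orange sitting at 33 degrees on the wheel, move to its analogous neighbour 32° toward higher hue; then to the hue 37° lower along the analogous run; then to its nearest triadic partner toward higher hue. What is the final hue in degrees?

33 + 32 = 65°   (analog 32° ↑)
65 − 37 = 28°   (analog 37° ↓)
28 + 120 = 148°   (triadic ↑)

148°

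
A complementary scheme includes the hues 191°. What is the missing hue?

11°

The complement sits 180° across the wheel.
The full set through 191° is {11°, 191°}.
Given {191°}, the missing hue is 11°.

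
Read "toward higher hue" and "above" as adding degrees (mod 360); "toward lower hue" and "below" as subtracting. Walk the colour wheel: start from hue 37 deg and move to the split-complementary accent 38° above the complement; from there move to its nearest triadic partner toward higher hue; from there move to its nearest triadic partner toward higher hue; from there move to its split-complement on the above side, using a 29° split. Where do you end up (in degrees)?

344°

+218° (split-comp 38° ↑): 37 + 218 = 255°
+120° (triadic ↑): 255 + 120 = 375 → 375 − 360 = 15°
+120° (triadic ↑): 15 + 120 = 135°
+209° (split-comp 29° ↑): 135 + 209 = 344°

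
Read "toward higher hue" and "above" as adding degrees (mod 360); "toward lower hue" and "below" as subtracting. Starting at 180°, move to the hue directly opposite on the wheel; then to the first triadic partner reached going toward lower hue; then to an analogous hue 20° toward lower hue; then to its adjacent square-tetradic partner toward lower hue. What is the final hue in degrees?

+180° (complement): 180 + 180 = 360 → 360 − 360 = 0°
−120° (triadic ↓): 0 − 120 = -120 → -120 + 360 = 240°
−20° (analog 20° ↓): 240 − 20 = 220°
−90° (square ↓): 220 − 90 = 130°

130°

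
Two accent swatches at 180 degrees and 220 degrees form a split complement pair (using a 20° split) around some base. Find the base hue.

20°

The accents sit 20° either side of the complement, so the complement is their short-arc midpoint on the wheel.
Short-arc midpoint of 180° and 220°: 200°.
Base is 180° from the complement: 200 − 180 = 20°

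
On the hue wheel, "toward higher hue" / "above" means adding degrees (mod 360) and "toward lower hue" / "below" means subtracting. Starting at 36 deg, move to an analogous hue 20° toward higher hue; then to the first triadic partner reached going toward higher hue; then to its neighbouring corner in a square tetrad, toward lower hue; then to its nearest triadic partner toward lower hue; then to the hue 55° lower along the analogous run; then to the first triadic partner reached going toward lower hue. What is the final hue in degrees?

151°

analog 20° ↑ +20°: 36 + 20 = 56°
triadic ↑ +120°: 56 + 120 = 176°
square ↓ −90°: 176 − 90 = 86°
triadic ↓ −120°: 86 − 120 = -34 → -34 + 360 = 326°
analog 55° ↓ −55°: 326 − 55 = 271°
triadic ↓ −120°: 271 − 120 = 151°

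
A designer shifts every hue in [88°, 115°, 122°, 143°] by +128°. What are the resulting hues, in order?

88 + 128 = 216°
115 + 128 = 243°
122 + 128 = 250°
143 + 128 = 271°

216°, 243°, 250°, 271°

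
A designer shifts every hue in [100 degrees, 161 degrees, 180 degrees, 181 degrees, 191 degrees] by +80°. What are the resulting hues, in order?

180°, 241°, 260°, 261°, 271°

100 + 80 = 180°
161 + 80 = 241°
180 + 80 = 260°
181 + 80 = 261°
191 + 80 = 271°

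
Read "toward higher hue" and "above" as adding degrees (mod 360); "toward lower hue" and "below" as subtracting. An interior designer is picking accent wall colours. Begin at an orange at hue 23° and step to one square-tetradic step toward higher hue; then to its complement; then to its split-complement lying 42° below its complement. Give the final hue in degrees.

71°

23 + 90 = 113°   (square ↑)
113 + 180 = 293°   (complement)
293 + 138 = 431 → 431 − 360 = 71°   (split-comp 42° ↓)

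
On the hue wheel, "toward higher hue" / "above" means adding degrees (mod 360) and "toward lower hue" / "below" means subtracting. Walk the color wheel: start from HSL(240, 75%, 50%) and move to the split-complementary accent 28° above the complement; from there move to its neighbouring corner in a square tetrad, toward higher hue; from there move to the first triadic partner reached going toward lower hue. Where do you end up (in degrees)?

240 + 208 = 448 → 448 − 360 = 88°   (split-comp 28° ↑)
88 + 90 = 178°   (square ↑)
178 − 120 = 58°   (triadic ↓)

58°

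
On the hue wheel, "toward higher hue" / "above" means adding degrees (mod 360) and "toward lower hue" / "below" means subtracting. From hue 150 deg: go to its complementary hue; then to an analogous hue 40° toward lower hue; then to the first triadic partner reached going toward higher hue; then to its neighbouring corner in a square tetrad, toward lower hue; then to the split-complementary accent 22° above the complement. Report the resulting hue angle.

162°

complement +180°: 150 + 180 = 330°
analog 40° ↓ −40°: 330 − 40 = 290°
triadic ↑ +120°: 290 + 120 = 410 → 410 − 360 = 50°
square ↓ −90°: 50 − 90 = -40 → -40 + 360 = 320°
split-comp 22° ↑ +202°: 320 + 202 = 522 → 522 − 360 = 162°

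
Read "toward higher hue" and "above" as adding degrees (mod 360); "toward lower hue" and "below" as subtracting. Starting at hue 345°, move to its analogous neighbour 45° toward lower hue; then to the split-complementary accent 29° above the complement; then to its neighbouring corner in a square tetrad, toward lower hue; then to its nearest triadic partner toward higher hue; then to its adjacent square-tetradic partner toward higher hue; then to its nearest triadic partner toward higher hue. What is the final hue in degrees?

analog 45° ↓ −45°: 345 − 45 = 300°
split-comp 29° ↑ +209°: 300 + 209 = 509 → 509 − 360 = 149°
square ↓ −90°: 149 − 90 = 59°
triadic ↑ +120°: 59 + 120 = 179°
square ↑ +90°: 179 + 90 = 269°
triadic ↑ +120°: 269 + 120 = 389 → 389 − 360 = 29°

29°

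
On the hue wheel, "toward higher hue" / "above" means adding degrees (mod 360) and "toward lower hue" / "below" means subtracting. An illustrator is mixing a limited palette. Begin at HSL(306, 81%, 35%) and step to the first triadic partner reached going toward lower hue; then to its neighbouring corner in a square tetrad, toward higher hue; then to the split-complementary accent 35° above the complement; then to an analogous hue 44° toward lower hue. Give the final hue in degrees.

306 − 120 = 186°   (triadic ↓)
186 + 90 = 276°   (square ↑)
276 + 215 = 491 → 491 − 360 = 131°   (split-comp 35° ↑)
131 − 44 = 87°   (analog 44° ↓)

87°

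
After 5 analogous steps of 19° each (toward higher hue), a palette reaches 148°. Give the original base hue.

5 steps of 19° (toward higher hue) give a net shift of +95°.
Start = end − shift: 148 − 95 = 53°

53°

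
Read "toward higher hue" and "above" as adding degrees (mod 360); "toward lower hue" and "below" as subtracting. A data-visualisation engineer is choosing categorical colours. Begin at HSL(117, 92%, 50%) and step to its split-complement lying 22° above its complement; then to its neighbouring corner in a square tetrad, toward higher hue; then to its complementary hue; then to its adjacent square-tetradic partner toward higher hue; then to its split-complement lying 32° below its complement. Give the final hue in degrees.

+202° (split-comp 22° ↑): 117 + 202 = 319°
+90° (square ↑): 319 + 90 = 409 → 409 − 360 = 49°
+180° (complement): 49 + 180 = 229°
+90° (square ↑): 229 + 90 = 319°
+148° (split-comp 32° ↓): 319 + 148 = 467 → 467 − 360 = 107°

107°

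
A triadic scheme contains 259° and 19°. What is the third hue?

A triad spaces three hues 120° apart.
The full set is {19°, 139°, 259°}.

139°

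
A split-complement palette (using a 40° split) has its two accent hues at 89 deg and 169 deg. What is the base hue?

The accents sit 40° either side of the complement, so the complement is their short-arc midpoint on the wheel.
Short-arc midpoint of 89° and 169°: 129°.
Base is 180° from the complement: 129 − 180 = -51 → -51 + 360 = 309°

309°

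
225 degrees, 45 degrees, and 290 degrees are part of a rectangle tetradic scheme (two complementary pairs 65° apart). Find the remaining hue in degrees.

A rectangular tetradic uses two complementary pairs 65° apart: offsets 0°, 65°, 180°, 245°.
Among {45°, 225°, 290°}, 45° and 225° are a 180° pair.
The remaining hue 290° needs its own complement: 290 + 180 = 470 → 470 − 360 = 110°

110°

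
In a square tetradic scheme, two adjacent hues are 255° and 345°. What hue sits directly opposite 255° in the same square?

A square tetradic scheme places four hues 90° apart; opposite corners are 180° apart.
255 + 180 = 435 → 435 − 360 = 75°

75°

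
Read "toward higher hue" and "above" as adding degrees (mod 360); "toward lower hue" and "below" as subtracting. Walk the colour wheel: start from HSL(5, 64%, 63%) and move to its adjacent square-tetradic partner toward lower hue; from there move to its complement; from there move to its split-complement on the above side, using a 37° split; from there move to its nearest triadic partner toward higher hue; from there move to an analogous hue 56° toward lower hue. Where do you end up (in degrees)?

16°

−90° (square ↓): 5 − 90 = -85 → -85 + 360 = 275°
+180° (complement): 275 + 180 = 455 → 455 − 360 = 95°
+217° (split-comp 37° ↑): 95 + 217 = 312°
+120° (triadic ↑): 312 + 120 = 432 → 432 − 360 = 72°
−56° (analog 56° ↓): 72 − 56 = 16°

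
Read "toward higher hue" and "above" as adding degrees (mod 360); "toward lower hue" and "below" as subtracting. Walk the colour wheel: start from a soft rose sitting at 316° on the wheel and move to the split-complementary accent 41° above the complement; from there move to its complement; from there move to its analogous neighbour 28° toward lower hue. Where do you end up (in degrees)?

329°

+221° (split-comp 41° ↑): 316 + 221 = 537 → 537 − 360 = 177°
+180° (complement): 177 + 180 = 357°
−28° (analog 28° ↓): 357 − 28 = 329°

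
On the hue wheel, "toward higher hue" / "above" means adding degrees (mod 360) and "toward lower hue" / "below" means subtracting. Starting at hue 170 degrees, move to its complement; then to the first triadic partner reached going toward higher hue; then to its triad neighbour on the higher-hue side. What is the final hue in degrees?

230°

complement +180°: 170 + 180 = 350°
triadic ↑ +120°: 350 + 120 = 470 → 470 − 360 = 110°
triadic ↑ +120°: 110 + 120 = 230°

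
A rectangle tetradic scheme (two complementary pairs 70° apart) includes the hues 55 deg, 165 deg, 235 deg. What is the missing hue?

345°

A rectangular tetradic uses two complementary pairs 70° apart: offsets 0°, 70°, 180°, 250°.
Among {55°, 165°, 235°}, 55° and 235° are a 180° pair.
The remaining hue 165° needs its own complement: 165 + 180 = 345°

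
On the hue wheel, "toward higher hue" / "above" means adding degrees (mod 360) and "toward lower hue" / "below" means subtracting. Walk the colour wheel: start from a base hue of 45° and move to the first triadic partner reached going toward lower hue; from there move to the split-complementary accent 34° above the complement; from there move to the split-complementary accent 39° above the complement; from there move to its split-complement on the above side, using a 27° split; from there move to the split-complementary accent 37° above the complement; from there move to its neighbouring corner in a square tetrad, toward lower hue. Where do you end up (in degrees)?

45 − 120 = -75 → -75 + 360 = 285°   (triadic ↓)
285 + 214 = 499 → 499 − 360 = 139°   (split-comp 34° ↑)
139 + 219 = 358°   (split-comp 39° ↑)
358 + 207 = 565 → 565 − 360 = 205°   (split-comp 27° ↑)
205 + 217 = 422 → 422 − 360 = 62°   (split-comp 37° ↑)
62 − 90 = -28 → -28 + 360 = 332°   (square ↓)

332°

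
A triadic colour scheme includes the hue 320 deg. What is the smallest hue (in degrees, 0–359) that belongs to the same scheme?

A triad places three hues 120° apart.
The full set through 320° is {80°, 200°, 320°}.

80°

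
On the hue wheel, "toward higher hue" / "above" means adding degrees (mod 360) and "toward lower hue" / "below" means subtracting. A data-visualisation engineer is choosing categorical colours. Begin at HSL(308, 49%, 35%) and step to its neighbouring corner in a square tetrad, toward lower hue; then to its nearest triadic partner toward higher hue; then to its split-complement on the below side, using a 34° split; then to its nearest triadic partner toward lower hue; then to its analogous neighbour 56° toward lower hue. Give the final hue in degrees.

−90° (square ↓): 308 − 90 = 218°
+120° (triadic ↑): 218 + 120 = 338°
+146° (split-comp 34° ↓): 338 + 146 = 484 → 484 − 360 = 124°
−120° (triadic ↓): 124 − 120 = 4°
−56° (analog 56° ↓): 4 − 56 = -52 → -52 + 360 = 308°

308°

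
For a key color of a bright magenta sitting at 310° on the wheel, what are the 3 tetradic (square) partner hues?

A square tetradic scheme places four hues every 90°.
310 + 90 = 400 → 400 − 360 = 40°
310 + 180 = 490 → 490 − 360 = 130°
310 + 270 = 580 → 580 − 360 = 220°

40°, 130° and 220°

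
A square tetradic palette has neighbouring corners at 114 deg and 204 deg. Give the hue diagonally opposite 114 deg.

294°

A square tetradic scheme places four hues 90° apart; opposite corners are 180° apart.
114 + 180 = 294°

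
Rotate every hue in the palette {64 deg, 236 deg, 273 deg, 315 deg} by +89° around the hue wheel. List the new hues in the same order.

153°, 325°, 2°, 44°

64 + 89 = 153°
236 + 89 = 325°
273 + 89 = 362 → 362 − 360 = 2°
315 + 89 = 404 → 404 − 360 = 44°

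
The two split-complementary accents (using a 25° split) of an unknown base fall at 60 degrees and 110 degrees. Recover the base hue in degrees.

265°

The accents sit 25° either side of the complement, so the complement is their short-arc midpoint on the wheel.
Short-arc midpoint of 60° and 110°: 85°.
Base is 180° from the complement: 85 − 180 = -95 → -95 + 360 = 265°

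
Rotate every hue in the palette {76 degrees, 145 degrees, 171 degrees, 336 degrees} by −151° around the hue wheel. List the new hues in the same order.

76 − 151 = -75 → -75 + 360 = 285°
145 − 151 = -6 → -6 + 360 = 354°
171 − 151 = 20°
336 − 151 = 185°

285°, 354°, 20°, 185°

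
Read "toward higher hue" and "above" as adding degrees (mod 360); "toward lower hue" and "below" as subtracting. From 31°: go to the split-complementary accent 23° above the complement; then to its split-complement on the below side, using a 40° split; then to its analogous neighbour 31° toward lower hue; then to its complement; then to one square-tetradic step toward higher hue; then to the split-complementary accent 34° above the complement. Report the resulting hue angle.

+203° (split-comp 23° ↑): 31 + 203 = 234°
+140° (split-comp 40° ↓): 234 + 140 = 374 → 374 − 360 = 14°
−31° (analog 31° ↓): 14 − 31 = -17 → -17 + 360 = 343°
+180° (complement): 343 + 180 = 523 → 523 − 360 = 163°
+90° (square ↑): 163 + 90 = 253°
+214° (split-comp 34° ↑): 253 + 214 = 467 → 467 − 360 = 107°

107°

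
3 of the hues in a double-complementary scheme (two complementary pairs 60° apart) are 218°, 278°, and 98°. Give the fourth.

38°

A rectangular tetradic uses two complementary pairs 60° apart: offsets 0°, 60°, 180°, 240°.
Among {98°, 218°, 278°}, 98° and 278° are a 180° pair.
The remaining hue 218° needs its own complement: 218 + 180 = 398 → 398 − 360 = 38°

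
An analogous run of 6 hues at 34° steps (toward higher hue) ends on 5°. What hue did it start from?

5 steps of 34° (toward higher hue) give a net shift of +170°.
Start = end − shift: 5 − 170 = -165 → -165 + 360 = 195°

195°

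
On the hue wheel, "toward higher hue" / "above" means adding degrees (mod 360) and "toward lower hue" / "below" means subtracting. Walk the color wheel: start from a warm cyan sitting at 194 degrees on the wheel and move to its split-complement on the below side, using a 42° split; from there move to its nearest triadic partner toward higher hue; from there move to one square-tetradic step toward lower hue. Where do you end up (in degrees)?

+138° (split-comp 42° ↓): 194 + 138 = 332°
+120° (triadic ↑): 332 + 120 = 452 → 452 − 360 = 92°
−90° (square ↓): 92 − 90 = 2°

2°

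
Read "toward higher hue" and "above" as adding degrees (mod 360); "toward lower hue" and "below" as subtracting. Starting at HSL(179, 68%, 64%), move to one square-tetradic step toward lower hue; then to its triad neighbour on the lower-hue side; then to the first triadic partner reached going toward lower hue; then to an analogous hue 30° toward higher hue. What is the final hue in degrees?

239°

179 − 90 = 89°   (square ↓)
89 − 120 = -31 → -31 + 360 = 329°   (triadic ↓)
329 − 120 = 209°   (triadic ↓)
209 + 30 = 239°   (analog 30° ↑)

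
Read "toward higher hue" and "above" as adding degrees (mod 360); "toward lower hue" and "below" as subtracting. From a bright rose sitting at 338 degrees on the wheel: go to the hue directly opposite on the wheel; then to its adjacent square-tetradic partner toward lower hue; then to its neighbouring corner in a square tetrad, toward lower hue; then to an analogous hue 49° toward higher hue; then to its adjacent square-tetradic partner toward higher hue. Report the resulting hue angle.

117°

complement +180°: 338 + 180 = 518 → 518 − 360 = 158°
square ↓ −90°: 158 − 90 = 68°
square ↓ −90°: 68 − 90 = -22 → -22 + 360 = 338°
analog 49° ↑ +49°: 338 + 49 = 387 → 387 − 360 = 27°
square ↑ +90°: 27 + 90 = 117°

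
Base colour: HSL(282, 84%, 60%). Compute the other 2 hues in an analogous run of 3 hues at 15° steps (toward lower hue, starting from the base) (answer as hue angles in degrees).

Analogous hues sit every 15° along the wheel.
282 − 15 = 267°
282 − 30 = 252°

267° and 252°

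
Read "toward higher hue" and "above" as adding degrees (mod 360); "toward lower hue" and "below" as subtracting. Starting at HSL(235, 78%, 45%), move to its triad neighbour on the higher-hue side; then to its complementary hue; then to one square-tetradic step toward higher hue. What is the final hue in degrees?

265°

235 + 120 = 355°   (triadic ↑)
355 + 180 = 535 → 535 − 360 = 175°   (complement)
175 + 90 = 265°   (square ↑)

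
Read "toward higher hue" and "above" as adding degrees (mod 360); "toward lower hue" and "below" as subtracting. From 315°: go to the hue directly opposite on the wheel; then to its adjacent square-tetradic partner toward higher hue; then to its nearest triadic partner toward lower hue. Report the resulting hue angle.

105°

315 + 180 = 495 → 495 − 360 = 135°   (complement)
135 + 90 = 225°   (square ↑)
225 − 120 = 105°   (triadic ↓)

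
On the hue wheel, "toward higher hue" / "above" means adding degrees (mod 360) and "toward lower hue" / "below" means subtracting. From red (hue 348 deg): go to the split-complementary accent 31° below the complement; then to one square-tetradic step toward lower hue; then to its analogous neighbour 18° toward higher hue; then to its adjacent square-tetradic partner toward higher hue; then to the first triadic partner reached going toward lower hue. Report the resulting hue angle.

split-comp 31° ↓ +149°: 348 + 149 = 497 → 497 − 360 = 137°
square ↓ −90°: 137 − 90 = 47°
analog 18° ↑ +18°: 47 + 18 = 65°
square ↑ +90°: 65 + 90 = 155°
triadic ↓ −120°: 155 − 120 = 35°

35°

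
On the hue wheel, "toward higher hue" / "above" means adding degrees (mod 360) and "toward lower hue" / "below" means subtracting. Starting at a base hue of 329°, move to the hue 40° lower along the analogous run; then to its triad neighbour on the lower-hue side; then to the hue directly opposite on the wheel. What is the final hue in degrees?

349°

329 − 40 = 289°   (analog 40° ↓)
289 − 120 = 169°   (triadic ↓)
169 + 180 = 349°   (complement)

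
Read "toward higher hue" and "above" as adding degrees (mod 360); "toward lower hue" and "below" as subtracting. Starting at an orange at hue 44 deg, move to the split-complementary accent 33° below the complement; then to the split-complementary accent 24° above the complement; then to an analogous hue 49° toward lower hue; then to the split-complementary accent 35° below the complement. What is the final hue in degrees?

131°

split-comp 33° ↓ +147°: 44 + 147 = 191°
split-comp 24° ↑ +204°: 191 + 204 = 395 → 395 − 360 = 35°
analog 49° ↓ −49°: 35 − 49 = -14 → -14 + 360 = 346°
split-comp 35° ↓ +145°: 346 + 145 = 491 → 491 − 360 = 131°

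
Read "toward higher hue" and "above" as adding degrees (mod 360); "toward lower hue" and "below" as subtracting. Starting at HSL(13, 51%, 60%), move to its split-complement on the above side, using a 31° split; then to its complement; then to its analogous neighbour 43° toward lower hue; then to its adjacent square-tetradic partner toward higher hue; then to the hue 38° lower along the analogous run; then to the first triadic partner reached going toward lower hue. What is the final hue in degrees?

293°

split-comp 31° ↑ +211°: 13 + 211 = 224°
complement +180°: 224 + 180 = 404 → 404 − 360 = 44°
analog 43° ↓ −43°: 44 − 43 = 1°
square ↑ +90°: 1 + 90 = 91°
analog 38° ↓ −38°: 91 − 38 = 53°
triadic ↓ −120°: 53 − 120 = -67 → -67 + 360 = 293°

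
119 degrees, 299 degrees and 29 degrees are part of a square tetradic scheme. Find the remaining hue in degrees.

209°

A square tetradic scheme places four hues every 90°.
The full set through 29° is {29°, 119°, 209°, 299°}.
Given {29°, 119°, 299°}, the missing hue is 209°.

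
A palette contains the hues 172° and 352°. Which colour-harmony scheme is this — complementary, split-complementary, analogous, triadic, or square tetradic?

Sort the hues: 172°, 352°.
Successive gaps around the wheel: 180°, 180°.
Two hues 180° apart are complementary.

complementary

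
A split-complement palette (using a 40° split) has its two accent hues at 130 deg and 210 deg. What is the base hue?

350°

The accents sit 40° either side of the complement, so the complement is their short-arc midpoint on the wheel.
Short-arc midpoint of 130° and 210°: 170°.
Base is 180° from the complement: 170 − 180 = -10 → -10 + 360 = 350°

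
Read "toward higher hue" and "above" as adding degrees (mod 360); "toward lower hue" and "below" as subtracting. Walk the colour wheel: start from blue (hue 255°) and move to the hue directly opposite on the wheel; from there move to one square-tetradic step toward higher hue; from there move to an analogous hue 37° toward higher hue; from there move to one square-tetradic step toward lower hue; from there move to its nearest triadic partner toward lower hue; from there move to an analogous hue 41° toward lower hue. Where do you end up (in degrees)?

311°

+180° (complement): 255 + 180 = 435 → 435 − 360 = 75°
+90° (square ↑): 75 + 90 = 165°
+37° (analog 37° ↑): 165 + 37 = 202°
−90° (square ↓): 202 − 90 = 112°
−120° (triadic ↓): 112 − 120 = -8 → -8 + 360 = 352°
−41° (analog 41° ↓): 352 − 41 = 311°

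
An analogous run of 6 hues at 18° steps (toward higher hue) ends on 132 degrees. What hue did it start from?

5 steps of 18° (toward higher hue) give a net shift of +90°.
Start = end − shift: 132 − 90 = 42°

42°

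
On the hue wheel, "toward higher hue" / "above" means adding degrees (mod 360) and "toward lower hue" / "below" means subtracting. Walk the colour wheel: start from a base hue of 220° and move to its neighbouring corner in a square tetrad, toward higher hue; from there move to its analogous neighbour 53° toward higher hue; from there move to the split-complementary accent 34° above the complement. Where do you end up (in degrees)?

217°

square ↑ +90°: 220 + 90 = 310°
analog 53° ↑ +53°: 310 + 53 = 363 → 363 − 360 = 3°
split-comp 34° ↑ +214°: 3 + 214 = 217°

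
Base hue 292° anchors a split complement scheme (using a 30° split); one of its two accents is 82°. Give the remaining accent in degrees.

142°

Split-complementary hues sit 30° either side of the complement.
Complement of the base 292°: 292 + 180 = 472 → 472 − 360 = 112°
The given accent 82° is 30° one side of 112°; the other accent sits 30° the other side: 112 + 30 = 142°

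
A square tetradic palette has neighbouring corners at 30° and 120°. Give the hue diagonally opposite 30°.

A square tetradic scheme places four hues 90° apart; opposite corners are 180° apart.
30 + 180 = 210°

210°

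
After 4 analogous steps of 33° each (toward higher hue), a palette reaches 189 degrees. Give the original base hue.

57°

4 steps of 33° (toward higher hue) give a net shift of +132°.
Start = end − shift: 189 − 132 = 57°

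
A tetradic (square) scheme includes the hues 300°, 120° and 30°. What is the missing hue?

A square tetradic scheme places four hues every 90°.
The full set through 30° is {30°, 120°, 210°, 300°}.
Given {30°, 120°, 300°}, the missing hue is 210°.

210°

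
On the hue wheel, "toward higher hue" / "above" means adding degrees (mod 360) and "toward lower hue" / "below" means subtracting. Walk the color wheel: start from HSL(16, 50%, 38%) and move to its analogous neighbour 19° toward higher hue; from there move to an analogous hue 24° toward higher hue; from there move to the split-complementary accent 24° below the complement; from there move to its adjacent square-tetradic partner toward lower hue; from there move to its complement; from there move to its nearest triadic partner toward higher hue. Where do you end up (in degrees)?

65°

16 + 19 = 35°   (analog 19° ↑)
35 + 24 = 59°   (analog 24° ↑)
59 + 156 = 215°   (split-comp 24° ↓)
215 − 90 = 125°   (square ↓)
125 + 180 = 305°   (complement)
305 + 120 = 425 → 425 − 360 = 65°   (triadic ↑)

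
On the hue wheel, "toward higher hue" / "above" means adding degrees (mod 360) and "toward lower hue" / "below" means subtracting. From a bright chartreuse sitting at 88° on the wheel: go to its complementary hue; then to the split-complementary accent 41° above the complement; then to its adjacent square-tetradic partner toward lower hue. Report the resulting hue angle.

39°

complement +180°: 88 + 180 = 268°
split-comp 41° ↑ +221°: 268 + 221 = 489 → 489 − 360 = 129°
square ↓ −90°: 129 − 90 = 39°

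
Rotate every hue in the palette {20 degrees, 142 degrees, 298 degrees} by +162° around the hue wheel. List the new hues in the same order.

20 + 162 = 182°
142 + 162 = 304°
298 + 162 = 460 → 460 − 360 = 100°

182°, 304°, 100°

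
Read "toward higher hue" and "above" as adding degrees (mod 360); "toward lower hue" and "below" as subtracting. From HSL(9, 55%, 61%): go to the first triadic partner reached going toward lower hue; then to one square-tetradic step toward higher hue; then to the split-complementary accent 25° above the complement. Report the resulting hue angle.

triadic ↓ −120°: 9 − 120 = -111 → -111 + 360 = 249°
square ↑ +90°: 249 + 90 = 339°
split-comp 25° ↑ +205°: 339 + 205 = 544 → 544 − 360 = 184°

184°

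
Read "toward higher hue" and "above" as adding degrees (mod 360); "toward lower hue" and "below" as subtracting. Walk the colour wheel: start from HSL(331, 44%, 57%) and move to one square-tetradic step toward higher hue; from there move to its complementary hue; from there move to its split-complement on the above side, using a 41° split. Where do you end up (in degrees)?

102°

+90° (square ↑): 331 + 90 = 421 → 421 − 360 = 61°
+180° (complement): 61 + 180 = 241°
+221° (split-comp 41° ↑): 241 + 221 = 462 → 462 − 360 = 102°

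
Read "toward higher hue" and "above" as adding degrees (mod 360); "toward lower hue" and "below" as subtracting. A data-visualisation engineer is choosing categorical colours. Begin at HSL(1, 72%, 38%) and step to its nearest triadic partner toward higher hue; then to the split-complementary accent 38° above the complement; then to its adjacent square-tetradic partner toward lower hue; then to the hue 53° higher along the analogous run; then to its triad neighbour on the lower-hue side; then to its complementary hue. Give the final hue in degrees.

2°

1 + 120 = 121°   (triadic ↑)
121 + 218 = 339°   (split-comp 38° ↑)
339 − 90 = 249°   (square ↓)
249 + 53 = 302°   (analog 53° ↑)
302 − 120 = 182°   (triadic ↓)
182 + 180 = 362 → 362 − 360 = 2°   (complement)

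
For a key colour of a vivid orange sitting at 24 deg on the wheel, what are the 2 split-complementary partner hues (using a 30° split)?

174° and 234°

Split-complementary hues sit 30° either side of the complement.
Complement of 24 deg: 24 + 180 = 204°
204 − 30 = 174°
204 + 30 = 234°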